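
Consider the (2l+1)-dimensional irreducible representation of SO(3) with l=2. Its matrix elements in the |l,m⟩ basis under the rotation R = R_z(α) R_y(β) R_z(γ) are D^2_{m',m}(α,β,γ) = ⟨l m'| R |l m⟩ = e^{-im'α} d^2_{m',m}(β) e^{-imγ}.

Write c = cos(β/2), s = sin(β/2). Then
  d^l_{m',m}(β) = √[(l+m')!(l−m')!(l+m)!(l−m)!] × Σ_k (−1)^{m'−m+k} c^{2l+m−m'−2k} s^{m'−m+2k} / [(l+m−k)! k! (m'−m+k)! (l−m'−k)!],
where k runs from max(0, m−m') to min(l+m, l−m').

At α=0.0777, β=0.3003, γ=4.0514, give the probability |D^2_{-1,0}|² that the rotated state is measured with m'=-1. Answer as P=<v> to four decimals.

P=0.1198

D^2_{-1,0}(0.0777,0.3003,4.0514) = e^{-i·-1·0.0777}·d^2_{-1,0}(0.3003)·e^{-i·0·4.0514}. Compute d first:
With c≡cos(β/2)=0.988749 and s≡sin(β/2)=0.149586, N=[1·6·2·2]^{1/2}=4.898979
k: max(0,(0)−(-1))=1 … min(2+(0),2−(-1))=2
  k=1: (−1)^0·4.8990/(2)·0.9887^3·0.1496^1 = +0.354181
  k=2: (−1)^1·4.8990/(2)·0.9887^1·0.1496^3 = -0.008107
d^2_{-1,0}(0.3003) = +0.354181 -0.008107 = +0.346075
|D^2_{-1,0}|² = |d^2_{-1,0}(β)|² = (+0.346075)² = 0.119768 (the z-rotation phases have unit modulus)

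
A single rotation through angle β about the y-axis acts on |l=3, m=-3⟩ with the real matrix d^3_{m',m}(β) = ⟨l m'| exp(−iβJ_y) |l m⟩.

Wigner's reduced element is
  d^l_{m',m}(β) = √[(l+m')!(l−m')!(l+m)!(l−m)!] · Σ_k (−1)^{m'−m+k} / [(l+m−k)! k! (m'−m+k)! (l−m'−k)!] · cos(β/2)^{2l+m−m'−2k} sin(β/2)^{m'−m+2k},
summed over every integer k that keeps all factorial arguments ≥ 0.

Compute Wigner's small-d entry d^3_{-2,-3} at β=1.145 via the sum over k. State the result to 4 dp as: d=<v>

d=-0.5568

d^3_{-2,-3}(β=1.145) via Wigner's sum:
Half-angle: c=0.840549, s=0.541735. N=√(1·120·1·720)=293.938769
k: max(0,(-3)−(-2))=0 … min(3+(-3),3−(-2))=0
  k=0: (−1)^1·293.9388/(120)·0.8405^5·0.5417^1 = -0.556773
d^3_{-2,-3}(1.145) = -0.556773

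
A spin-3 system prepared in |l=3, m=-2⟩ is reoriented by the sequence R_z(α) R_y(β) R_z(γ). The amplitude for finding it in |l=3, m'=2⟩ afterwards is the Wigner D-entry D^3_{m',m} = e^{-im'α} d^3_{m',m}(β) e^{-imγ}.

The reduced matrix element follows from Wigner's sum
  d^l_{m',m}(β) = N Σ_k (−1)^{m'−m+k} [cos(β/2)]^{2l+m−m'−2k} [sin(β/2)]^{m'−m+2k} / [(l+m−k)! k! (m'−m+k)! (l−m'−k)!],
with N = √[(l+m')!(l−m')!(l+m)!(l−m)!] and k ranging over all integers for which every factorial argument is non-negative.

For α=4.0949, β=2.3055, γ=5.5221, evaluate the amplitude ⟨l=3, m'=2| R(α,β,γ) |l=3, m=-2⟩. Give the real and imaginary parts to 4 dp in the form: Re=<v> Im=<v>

Split into d^3_{2,-2}(β=2.3055) × two z-phases.
c=cos(2.3055/2)=0.405976, s=sin(2.3055/2)=0.913884; N=√[120·1·1·120]=120.000000
k: max(0,(-2)−(2))=0 … min(3+(-2),3−(2))=1
  k=0: (−1)^4·120.0000/(24)·0.4060^2·0.9139^4 = +0.574823
  k=1: (−1)^5·120.0000/(120)·0.4060^0·0.9139^6 = -0.582567
d^3_{2,-2}(2.3055) = +0.574823 -0.582567 = -0.007744
D = (-0.329542-0.944141i)·(-0.007744)·(+0.048607-0.998818i) = +0.007427-0.002194i

Re=0.0074 Im=-0.0022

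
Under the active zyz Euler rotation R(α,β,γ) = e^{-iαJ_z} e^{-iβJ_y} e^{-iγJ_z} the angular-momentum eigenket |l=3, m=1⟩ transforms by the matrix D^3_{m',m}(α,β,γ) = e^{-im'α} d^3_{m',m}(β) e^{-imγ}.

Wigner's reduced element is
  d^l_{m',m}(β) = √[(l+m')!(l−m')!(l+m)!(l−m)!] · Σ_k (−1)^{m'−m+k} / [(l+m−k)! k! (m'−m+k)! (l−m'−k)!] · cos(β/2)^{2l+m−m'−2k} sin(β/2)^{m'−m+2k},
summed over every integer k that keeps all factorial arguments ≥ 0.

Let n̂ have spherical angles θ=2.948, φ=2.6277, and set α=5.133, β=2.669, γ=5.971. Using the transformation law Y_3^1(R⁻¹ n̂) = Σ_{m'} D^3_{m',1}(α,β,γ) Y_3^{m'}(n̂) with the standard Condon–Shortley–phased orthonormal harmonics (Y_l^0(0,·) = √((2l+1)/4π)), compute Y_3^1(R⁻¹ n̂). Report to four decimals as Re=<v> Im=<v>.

Re=-0.4255 Im=-0.0509

Need the full column D^3_{m',1} for m'=−3..3 at α=5.133, β=2.669, γ=5.971.
cos(β/2)=0.234103, sin(β/2)=0.972212
d^3_{-3,1}: single k=4 term ⇒ +0.189629;  D = -0.189628-0.000611i
d^3_{-2,1}: k∈[3..4] ⇒ +0.074565 -0.643002 = -0.568436;  D = +0.230430+0.519636i
d^3_{-1,1}: k∈[2..4] ⇒ +0.017034 -0.391696 +0.844433 = +0.469770;  D = +0.314253-0.349183i
d^3_{0,1}: k∈[1..3] ⇒ +0.002368 -0.122523 +0.704373 = +0.584218;  D = +0.555980+0.179436i
d^3_{1,1}: k∈[0..2] ⇒ +0.000165 -0.022711 +0.293772 = +0.271225;  D = +0.029350+0.269632i
d^3_{2,1}: k∈[0..1] ⇒ -0.002162 +0.074565 = +0.072403;  D = -0.062505+0.036542i
d^3_{3,1}: single k=0 term ⇒ +0.010995;  D = -0.008941-0.006399i
Y_3^{m'}(θ=2.948,φ=2.6277) and Σ D·Y over m':
  (-0.1896-0.0006i)·(-0.0001-0.0030i)  (+0.2304+0.5196i)·(-0.0192-0.0318i)  (+0.3143-0.3492i)·(-0.2066-0.1166i)  (+0.5560+0.1794i)·(-0.6646+0.0000i)  (+0.0294+0.2696i)·(+0.2066-0.1166i)  (-0.0625+0.0365i)·(-0.0192+0.0318i)  (-0.0089-0.0064i)·(+0.0001-0.0030i)
Y_3^1(R⁻¹ n̂) = -0.425524-0.050890i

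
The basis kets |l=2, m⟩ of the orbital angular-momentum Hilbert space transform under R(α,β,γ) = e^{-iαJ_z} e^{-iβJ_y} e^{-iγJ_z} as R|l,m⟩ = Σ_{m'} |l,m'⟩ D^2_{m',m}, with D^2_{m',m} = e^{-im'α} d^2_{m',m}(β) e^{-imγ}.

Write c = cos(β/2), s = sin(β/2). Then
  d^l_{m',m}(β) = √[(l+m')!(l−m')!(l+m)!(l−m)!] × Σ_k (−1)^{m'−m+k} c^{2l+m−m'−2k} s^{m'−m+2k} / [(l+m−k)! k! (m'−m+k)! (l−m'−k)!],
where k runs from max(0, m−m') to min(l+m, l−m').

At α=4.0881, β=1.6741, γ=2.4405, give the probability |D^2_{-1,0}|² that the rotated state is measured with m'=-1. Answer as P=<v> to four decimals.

Split into d^2_{-1,0}(β=1.6741) × two z-phases.
Half-angle: c=0.669657, s=0.742671. N=√(1·6·2·2)=4.898979
The bounds max(0,m−m')=1 and min(l+m,l−m')=2 give 2 terms
  k=1: (−1)^0·4.8990/(2)·0.6697^3·0.7427^1 = +0.546297
  k=2: (−1)^1·4.8990/(2)·0.6697^1·0.7427^3 = -0.671919
d^2_{-1,0}(1.6741) = +0.546297 -0.671919 = -0.125622
|D^2_{-1,0}|² = |d^2_{-1,0}(β)|² = (-0.125622)² = 0.015781 (the z-rotation phases have unit modulus)

P=0.0158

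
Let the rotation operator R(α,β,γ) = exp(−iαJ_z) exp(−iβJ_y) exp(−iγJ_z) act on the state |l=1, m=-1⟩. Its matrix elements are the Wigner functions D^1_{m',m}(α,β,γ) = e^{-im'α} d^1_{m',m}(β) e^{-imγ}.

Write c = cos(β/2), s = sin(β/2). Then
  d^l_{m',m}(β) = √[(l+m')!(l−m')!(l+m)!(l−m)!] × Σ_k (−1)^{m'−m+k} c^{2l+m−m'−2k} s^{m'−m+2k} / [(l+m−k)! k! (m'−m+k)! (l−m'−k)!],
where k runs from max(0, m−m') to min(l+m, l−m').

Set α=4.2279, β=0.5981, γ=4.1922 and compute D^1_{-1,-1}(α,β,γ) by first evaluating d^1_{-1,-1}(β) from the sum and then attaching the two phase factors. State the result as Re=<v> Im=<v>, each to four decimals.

Re=-0.4898 Im=0.7707

D^1_{-1,-1}(4.2279,0.5981,4.1922) = e^{-i·-1·4.2279}·d^1_{-1,-1}(0.5981)·e^{-i·-1·4.1922}. Compute d first:
c=cos(0.5981/2)=0.955617, s=sin(0.5981/2)=0.294613; N=√[1·2·1·2]=2.000000
k: max(0,(-1)−(-1))=0 … min(1+(-1),1−(-1))=0
  k=0: (−1)^0·2.0000/(2)·0.9556^2·0.2946^0 = +0.913203
d^1_{-1,-1}(0.5981) = +0.913203
D = (-0.465756-0.884913i)·(+0.913203)·(-0.497044-0.867725i) = -0.489806+0.770734i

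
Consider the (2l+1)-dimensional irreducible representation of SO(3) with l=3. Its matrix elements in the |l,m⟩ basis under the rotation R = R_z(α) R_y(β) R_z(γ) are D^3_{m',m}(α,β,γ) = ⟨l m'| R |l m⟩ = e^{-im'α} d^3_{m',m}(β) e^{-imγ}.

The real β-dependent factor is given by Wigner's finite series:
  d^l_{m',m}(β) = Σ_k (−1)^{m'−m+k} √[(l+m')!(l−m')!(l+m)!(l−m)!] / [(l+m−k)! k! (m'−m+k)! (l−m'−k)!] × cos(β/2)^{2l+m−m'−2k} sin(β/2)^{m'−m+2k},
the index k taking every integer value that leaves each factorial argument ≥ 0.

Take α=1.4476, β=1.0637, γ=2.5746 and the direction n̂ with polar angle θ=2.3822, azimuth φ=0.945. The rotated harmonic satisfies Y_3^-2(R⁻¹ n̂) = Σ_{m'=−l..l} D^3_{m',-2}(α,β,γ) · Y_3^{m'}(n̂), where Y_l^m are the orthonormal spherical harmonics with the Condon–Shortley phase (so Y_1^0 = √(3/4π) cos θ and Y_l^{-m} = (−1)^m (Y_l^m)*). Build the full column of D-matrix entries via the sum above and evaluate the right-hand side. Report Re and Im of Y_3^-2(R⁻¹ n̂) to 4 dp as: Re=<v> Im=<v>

Re=0.1565 Im=-0.0750

Need the full column D^3_{m',-2} for m'=−3..3 at α=1.4476, β=1.0637, γ=2.5746.
cos(β/2)=0.861870, sin(β/2)=0.507129
d^3_{-3,-2}: single k=1 term ⇒ +0.590750;  D = -0.589415-0.039681i
d^3_{-2,-2}: k∈[0..1] ⇒ +0.409875 -0.709535 = -0.299660;  D = +0.056717-0.294244i
d^3_{-1,-2}: k∈[0..1] ⇒ -0.762655 +0.528093 = -0.234562;  D = -0.223121-0.072362i
d^3_{0,-2}: k∈[0..1] ⇒ +0.777257 -0.269102 = +0.508155;  D = +0.214976-0.460442i
d^3_{1,-2}: k∈[0..1] ⇒ -0.528093 +0.091418 = -0.436675;  D = +0.369973+0.231958i
d^3_{2,-2}: k∈[0..1] ⇒ +0.245656 -0.017010 = +0.228645;  D = -0.144339+0.177327i
d^3_{3,-2}: single k=0 term ⇒ -0.070812;  D = -0.049009-0.051112i
Y_3^{m'}(θ=2.3822,φ=0.945) and Σ D·Y over m':
  (-0.5894-0.0397i)·(-0.1298-0.0411i)  (+0.0567-0.2942i)·(+0.1103+0.3336i)  (-0.2231-0.0724i)·(+0.2124-0.2939i)  (+0.2150-0.4604i)·(+0.1001+0.0000i)  (+0.3700+0.2320i)·(-0.2124-0.2939i)  (-0.1443+0.1773i)·(+0.1103-0.3336i)  (-0.0490-0.0511i)·(+0.1298-0.0411i)
Y_3^-2(R⁻¹ n̂) = +0.156516-0.074996i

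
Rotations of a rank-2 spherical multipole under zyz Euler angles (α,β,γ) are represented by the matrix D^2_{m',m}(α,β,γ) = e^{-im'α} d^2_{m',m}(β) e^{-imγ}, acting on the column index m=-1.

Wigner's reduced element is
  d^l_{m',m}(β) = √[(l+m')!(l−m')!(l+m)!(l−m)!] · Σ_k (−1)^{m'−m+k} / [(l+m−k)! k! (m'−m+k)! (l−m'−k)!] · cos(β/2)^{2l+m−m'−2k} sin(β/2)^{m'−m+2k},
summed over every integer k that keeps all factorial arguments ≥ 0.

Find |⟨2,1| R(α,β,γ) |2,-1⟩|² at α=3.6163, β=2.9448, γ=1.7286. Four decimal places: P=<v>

First d^2_{1,-1}(β=2.9448), then the phase factors e^{-i(1)α} and e^{-i(-1)γ}:
c=cos(2.9448/2)=0.098238, s=sin(2.9448/2)=0.995163; N=√[6·1·1·6]=6.000000
Admissible k: 0..1 (factorial args all ≥0)
  k=0: (−1)^2·6.0000/(2)·0.0982^2·0.9952^2 = +0.028672
  k=1: (−1)^3·6.0000/(6)·0.0982^0·0.9952^4 = -0.980792
d^2_{1,-1}(2.9448) = +0.028672 -0.980792 = -0.952119
|D^2_{1,-1}|² = |d^2_{1,-1}(β)|² = (-0.952119)² = 0.906531 (the z-rotation phases have unit modulus)

P=0.9065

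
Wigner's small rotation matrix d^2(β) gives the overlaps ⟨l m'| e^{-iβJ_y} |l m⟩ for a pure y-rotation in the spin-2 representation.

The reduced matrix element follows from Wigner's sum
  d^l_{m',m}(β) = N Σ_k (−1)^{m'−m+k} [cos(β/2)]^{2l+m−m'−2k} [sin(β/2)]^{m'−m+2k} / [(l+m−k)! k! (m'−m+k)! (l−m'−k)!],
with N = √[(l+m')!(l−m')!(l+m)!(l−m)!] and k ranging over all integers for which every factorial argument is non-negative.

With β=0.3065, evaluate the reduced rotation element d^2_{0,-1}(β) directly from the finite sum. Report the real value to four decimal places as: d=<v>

d^2_{0,-1}(β=0.3065) via Wigner's sum:
Half-angle: c=0.988280, s=0.152651. N=√(2·2·1·6)=4.898979
Admissible k: 0..1 (factorial args all ≥0)
  k=0: (−1)^1·4.8990/(2)·0.9883^3·0.1527^1 = -0.360923
  k=1: (−1)^2·4.8990/(2)·0.9883^1·0.1527^3 = +0.008611
d^2_{0,-1}(0.3065) = -0.360923 +0.008611 = -0.352312

d=-0.3523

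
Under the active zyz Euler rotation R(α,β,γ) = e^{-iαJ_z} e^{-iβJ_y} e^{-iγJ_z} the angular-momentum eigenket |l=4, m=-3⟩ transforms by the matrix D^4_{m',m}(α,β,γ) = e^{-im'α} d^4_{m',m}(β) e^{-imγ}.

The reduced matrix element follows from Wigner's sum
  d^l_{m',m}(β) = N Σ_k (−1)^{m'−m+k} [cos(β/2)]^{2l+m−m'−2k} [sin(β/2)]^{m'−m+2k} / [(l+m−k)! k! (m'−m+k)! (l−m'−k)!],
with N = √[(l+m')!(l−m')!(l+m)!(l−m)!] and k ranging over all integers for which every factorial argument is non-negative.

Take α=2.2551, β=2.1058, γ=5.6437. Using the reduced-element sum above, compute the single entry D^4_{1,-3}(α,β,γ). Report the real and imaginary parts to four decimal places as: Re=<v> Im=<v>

Re=0.1971 Im=-0.3297

Split into d^4_{1,-3}(β=2.1058) × two z-phases.
Half-angle: c=0.495053, s=0.868863. N=√(120·6·1·5040)=1904.940944
k: max(0,(-3)−(1))=0 … min(4+(-3),4−(1))=1
  k=0: (−1)^4·1904.9409/(144)·0.4951^4·0.8689^4 = +0.452826
  k=1: (−1)^5·1904.9409/(240)·0.4951^2·0.8689^6 = -0.836914
d^4_{1,-3}(2.1058) = +0.452826 -0.836914 = -0.384088
Phases: e^{-i·(1)·2.2551}=-0.632134-0.774859i, e^{-i·(-3)·5.6437}=-0.340698-0.940173i ⇒ D=+0.197089-0.329666i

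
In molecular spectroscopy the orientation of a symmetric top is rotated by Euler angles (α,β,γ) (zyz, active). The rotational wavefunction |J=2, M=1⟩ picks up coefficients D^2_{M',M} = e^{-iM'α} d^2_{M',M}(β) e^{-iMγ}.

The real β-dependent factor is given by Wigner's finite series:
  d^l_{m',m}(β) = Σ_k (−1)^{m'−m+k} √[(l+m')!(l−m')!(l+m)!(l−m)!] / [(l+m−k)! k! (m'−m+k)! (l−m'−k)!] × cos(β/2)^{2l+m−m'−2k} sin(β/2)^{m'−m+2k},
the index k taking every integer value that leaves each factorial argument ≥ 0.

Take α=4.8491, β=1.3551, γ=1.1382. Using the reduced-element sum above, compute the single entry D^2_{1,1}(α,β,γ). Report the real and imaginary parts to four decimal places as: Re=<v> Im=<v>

Re=-0.3321 Im=-0.1012

Split into d^2_{1,1}(β=1.3551) × two z-phases.
With c≡cos(β/2)=0.779111 and s≡sin(β/2)=0.626886, N=[6·1·6·1]^{1/2}=6.000000
Admissible k: 0..1 (factorial args all ≥0)
  k=0: (−1)^0·6.0000/(6)·0.7791^4·0.6269^0 = +0.368466
  k=1: (−1)^1·6.0000/(2)·0.7791^2·0.6269^2 = -0.715644
d^2_{1,1}(1.3551) = +0.368466 -0.715644 = -0.347178
Phases: e^{-i·(1)·4.8491}=+0.136286+0.990670i, e^{-i·(1)·1.1382}=+0.419229-0.907880i ⇒ D=-0.332091-0.101233i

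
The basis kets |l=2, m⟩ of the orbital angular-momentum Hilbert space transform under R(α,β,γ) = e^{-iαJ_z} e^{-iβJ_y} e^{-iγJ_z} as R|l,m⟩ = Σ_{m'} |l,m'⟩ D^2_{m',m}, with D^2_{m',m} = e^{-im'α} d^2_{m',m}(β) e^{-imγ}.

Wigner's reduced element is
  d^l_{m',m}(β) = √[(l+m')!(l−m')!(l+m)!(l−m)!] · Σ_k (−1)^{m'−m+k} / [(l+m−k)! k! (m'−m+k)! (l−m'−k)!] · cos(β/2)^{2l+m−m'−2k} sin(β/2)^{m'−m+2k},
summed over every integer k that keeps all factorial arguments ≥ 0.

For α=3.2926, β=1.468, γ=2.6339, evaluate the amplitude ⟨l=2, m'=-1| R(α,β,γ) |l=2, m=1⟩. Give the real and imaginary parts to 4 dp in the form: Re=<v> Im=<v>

D^2_{-1,1}(3.2926,1.468,2.6339) = e^{-i·-1·3.2926}·d^2_{-1,1}(1.468)·e^{-i·1·2.6339}. Compute d first:
With c≡cos(β/2)=0.742501 and s≡sin(β/2)=0.669845, N=[1·6·6·1]^{1/2}=6.000000
Admissible k: 2..3 (factorial args all ≥0)
  k=2: (−1)^0·6.0000/(2)·0.7425^2·0.6698^2 = +0.742103
  k=3: (−1)^1·6.0000/(6)·0.7425^0·0.6698^4 = -0.201325
d^2_{-1,1}(1.468) = +0.742103 -0.201325 = +0.540778
Phases: e^{-i·(-1)·3.2926}=-0.988620-0.150434i, e^{-i·(1)·2.6339}=-0.873869-0.486162i ⇒ D=+0.427641+0.331004i

Re=0.4276 Im=0.3310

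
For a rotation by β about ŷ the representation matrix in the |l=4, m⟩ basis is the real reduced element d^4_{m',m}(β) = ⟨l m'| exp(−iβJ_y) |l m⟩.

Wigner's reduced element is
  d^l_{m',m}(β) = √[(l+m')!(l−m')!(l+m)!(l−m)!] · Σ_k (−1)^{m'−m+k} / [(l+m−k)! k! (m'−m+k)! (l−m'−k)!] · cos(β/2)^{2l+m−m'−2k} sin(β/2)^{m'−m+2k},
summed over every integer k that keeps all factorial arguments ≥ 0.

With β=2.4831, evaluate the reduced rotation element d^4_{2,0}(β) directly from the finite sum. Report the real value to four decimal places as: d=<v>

d^4_{2,0}(β=2.4831) via Wigner's sum:
With c≡cos(β/2)=0.323330 and s≡sin(β/2)=0.946286, N=[720·2·24·24]^{1/2}=910.735966
Admissible k: 0..2 (factorial args all ≥0)
  k=0: (−1)^2·910.7360/(96)·0.3233^6·0.9463^2 = +0.009706
  k=1: (−1)^3·910.7360/(36)·0.3233^4·0.9463^4 = -0.221699
  k=2: (−1)^4·910.7360/(96)·0.3233^2·0.9463^6 = +0.712112
d^4_{2,0}(2.4831) = +0.009706 -0.221699 +0.712112 = +0.500119

d=0.5001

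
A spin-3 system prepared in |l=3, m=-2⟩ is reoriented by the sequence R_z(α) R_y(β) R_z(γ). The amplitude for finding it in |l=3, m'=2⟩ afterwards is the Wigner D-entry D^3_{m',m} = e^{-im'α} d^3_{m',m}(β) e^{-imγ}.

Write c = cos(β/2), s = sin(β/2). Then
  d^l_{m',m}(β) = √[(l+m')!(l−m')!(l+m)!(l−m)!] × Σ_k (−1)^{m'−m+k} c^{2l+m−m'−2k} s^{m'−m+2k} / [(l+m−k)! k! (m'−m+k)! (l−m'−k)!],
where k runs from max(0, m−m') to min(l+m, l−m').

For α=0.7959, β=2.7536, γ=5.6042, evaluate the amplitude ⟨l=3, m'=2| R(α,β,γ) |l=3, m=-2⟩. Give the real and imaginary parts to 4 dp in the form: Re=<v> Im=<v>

Re=0.7071 Im=0.1373

First d^3_{2,-2}(β=2.7536), then the phase factors e^{-i(2)α} and e^{-i(-2)γ}:
With c≡cos(β/2)=0.192782 and s≡sin(β/2)=0.981242, N=[120·1·1·120]^{1/2}=120.000000
k∈{0,1} keeps every argument non-negative
  k=0: (−1)^4·120.0000/(24)·0.1928^2·0.9812^4 = +0.172269
  k=1: (−1)^5·120.0000/(120)·0.1928^0·0.9812^6 = -0.892598
d^3_{2,-2}(2.7536) = +0.172269 -0.892598 = -0.720329
Attach z-rotation phases: D = e^{-i(2)(0.7959)}·(-0.720329)·e^{-i(-2)(5.6042)} = +0.707117+0.137329i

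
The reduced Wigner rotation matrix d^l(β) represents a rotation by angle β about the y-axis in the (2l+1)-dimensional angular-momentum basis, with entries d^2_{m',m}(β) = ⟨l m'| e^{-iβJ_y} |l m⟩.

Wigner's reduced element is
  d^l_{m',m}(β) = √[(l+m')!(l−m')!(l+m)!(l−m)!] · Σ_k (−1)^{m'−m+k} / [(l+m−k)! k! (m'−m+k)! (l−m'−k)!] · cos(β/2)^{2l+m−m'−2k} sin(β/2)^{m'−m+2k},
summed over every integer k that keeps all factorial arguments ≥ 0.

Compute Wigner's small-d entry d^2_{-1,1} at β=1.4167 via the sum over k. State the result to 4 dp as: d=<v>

d=0.5532

d^2_{-1,1}(β=1.4167) via Wigner's sum:
c=cos(1.4167/2)=0.759436, s=sin(1.4167/2)=0.650582; N=√[1·6·6·1]=6.000000
k∈{2,3} keeps every argument non-negative
  k=2: (−1)^0·6.0000/(2)·0.7594^2·0.6506^2 = +0.732331
  k=3: (−1)^1·6.0000/(6)·0.7594^0·0.6506^4 = -0.179146
d^2_{-1,1}(1.4167) = +0.732331 -0.179146 = +0.553185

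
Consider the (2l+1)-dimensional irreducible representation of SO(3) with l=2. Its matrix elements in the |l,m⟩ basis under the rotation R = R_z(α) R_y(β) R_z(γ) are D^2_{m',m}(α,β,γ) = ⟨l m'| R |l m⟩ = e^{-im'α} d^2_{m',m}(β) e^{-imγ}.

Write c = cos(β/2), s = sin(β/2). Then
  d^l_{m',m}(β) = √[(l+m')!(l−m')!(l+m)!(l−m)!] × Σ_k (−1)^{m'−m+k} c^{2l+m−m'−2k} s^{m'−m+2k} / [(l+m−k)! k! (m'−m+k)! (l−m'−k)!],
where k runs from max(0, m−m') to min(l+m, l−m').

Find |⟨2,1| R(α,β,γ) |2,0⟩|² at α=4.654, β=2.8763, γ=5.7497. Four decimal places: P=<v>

Split into d^2_{1,0}(β=2.8763) × two z-phases.
c=cos(2.8763/2)=0.132258, s=sin(2.8763/2)=0.991215; N=√[6·1·2·2]=4.898979
k∈{0,1} keeps every argument non-negative
  k=0: (−1)^1·4.8990/(2)·0.1323^3·0.9912^1 = -0.005617
  k=1: (−1)^2·4.8990/(2)·0.1323^1·0.9912^3 = +0.315501
d^2_{1,0}(2.8763) = -0.005617 +0.315501 = +0.309884
|D^2_{1,0}|² = |d^2_{1,0}(β)|² = (+0.309884)² = 0.096028 (the z-rotation phases have unit modulus)

P=0.0960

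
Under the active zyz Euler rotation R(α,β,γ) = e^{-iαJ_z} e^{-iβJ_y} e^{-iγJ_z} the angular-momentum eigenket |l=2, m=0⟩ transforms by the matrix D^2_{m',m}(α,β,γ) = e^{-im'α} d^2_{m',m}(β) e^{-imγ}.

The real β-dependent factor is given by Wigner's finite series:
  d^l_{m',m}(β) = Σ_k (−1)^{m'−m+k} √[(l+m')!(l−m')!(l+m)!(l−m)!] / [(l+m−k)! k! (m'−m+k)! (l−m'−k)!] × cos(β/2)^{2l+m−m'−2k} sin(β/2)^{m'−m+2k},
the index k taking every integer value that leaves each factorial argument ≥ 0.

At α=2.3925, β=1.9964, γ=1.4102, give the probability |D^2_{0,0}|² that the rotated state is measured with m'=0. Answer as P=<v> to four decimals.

P=0.0597

Split into d^2_{0,0}(β=1.9964) × two z-phases.
With c≡cos(β/2)=0.541816 and s≡sin(β/2)=0.840497, N=[2·2·2·2]^{1/2}=4.000000
k: max(0,(0)−(0))=0 … min(2+(0),2−(0))=2
  k=0: (−1)^0·4.0000/(4)·0.5418^4·0.8405^0 = +0.086180
  k=1: (−1)^1·4.0000/(1)·0.5418^2·0.8405^2 = -0.829538
  k=2: (−1)^2·4.0000/(4)·0.5418^0·0.8405^4 = +0.499051
d^2_{0,0}(1.9964) = +0.086180 -0.829538 +0.499051 = -0.244307
|D^2_{0,0}|² = |d^2_{0,0}(β)|² = (-0.244307)² = 0.059686 (the z-rotation phases have unit modulus)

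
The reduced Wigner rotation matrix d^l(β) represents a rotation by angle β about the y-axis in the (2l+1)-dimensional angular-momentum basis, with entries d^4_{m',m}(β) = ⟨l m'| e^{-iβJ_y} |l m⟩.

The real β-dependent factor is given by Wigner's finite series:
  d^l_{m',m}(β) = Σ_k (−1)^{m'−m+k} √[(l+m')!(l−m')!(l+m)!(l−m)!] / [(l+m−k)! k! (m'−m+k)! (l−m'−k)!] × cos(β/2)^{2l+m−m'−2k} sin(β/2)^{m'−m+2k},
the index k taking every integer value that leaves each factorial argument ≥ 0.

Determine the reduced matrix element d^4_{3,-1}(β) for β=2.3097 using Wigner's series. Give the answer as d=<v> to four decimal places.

d^4_{3,-1}(β=2.3097) via Wigner's sum:
Half-angle: c=0.404056, s=0.914734. N=√(5040·1·6·120)=1904.940944
The bounds max(0,m−m')=0 and min(l+m,l−m')=1 give 2 terms
  k=0: (−1)^4·1904.9409/(144)·0.4041^4·0.9147^4 = +0.246868
  k=1: (−1)^5·1904.9409/(240)·0.4041^2·0.9147^6 = -0.759142
d^4_{3,-1}(2.3097) = +0.246868 -0.759142 = -0.512274

d=-0.5123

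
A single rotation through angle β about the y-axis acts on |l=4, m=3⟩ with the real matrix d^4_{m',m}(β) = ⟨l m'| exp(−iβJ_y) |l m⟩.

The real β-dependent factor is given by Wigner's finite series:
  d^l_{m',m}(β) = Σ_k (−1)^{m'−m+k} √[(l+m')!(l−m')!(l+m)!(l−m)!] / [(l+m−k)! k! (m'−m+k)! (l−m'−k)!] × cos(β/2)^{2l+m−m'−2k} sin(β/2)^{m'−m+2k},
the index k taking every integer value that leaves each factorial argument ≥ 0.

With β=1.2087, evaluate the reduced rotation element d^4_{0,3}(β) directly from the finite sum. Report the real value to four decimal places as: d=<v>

d=0.4285

d^4_{0,3}(β=1.2087) via Wigner's sum:
With c≡cos(β/2)=0.822872 and s≡sin(β/2)=0.568227, N=[24·24·5040·1]^{1/2}=1703.830978
The bounds max(0,m−m')=3 and min(l+m,l−m')=4 give 2 terms
  k=3: (−1)^0·1703.8310/(144)·0.8229^5·0.5682^3 = +0.819013
  k=4: (−1)^1·1703.8310/(144)·0.8229^3·0.5682^5 = -0.390545
d^4_{0,3}(1.2087) = +0.819013 -0.390545 = +0.428468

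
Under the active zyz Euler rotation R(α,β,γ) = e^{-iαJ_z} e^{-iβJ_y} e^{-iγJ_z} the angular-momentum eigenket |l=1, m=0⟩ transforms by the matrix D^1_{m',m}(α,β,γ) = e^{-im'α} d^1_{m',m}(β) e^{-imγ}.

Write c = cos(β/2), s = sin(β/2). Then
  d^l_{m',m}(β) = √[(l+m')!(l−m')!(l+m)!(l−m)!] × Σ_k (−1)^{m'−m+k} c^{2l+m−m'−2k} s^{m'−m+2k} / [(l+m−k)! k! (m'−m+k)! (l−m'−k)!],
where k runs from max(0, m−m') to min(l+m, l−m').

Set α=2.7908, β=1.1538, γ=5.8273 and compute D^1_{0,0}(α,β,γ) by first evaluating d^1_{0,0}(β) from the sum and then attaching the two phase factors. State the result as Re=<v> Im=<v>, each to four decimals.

D^1_{0,0}(2.7908,1.1538,5.8273) = e^{-i·0·2.7908}·d^1_{0,0}(1.1538)·e^{-i·0·5.8273}. Compute d first:
c=cos(1.1538/2)=0.838158, s=sin(1.1538/2)=0.545428; N=√[1·1·1·1]=1.000000
Admissible k: 0..1 (factorial args all ≥0)
  k=0: (−1)^0·1.0000/(1)·0.8382^2·0.5454^0 = +0.702508
  k=1: (−1)^1·1.0000/(1)·0.8382^0·0.5454^2 = -0.297492
d^1_{0,0}(1.1538) = +0.702508 -0.297492 = +0.405016
Phases: e^{-i·(0)·2.7908}=+1.000000+0.000000i, e^{-i·(0)·5.8273}=+1.000000+0.000000i ⇒ D=+0.405016+0.000000i

Re=0.4050 Im=0.0000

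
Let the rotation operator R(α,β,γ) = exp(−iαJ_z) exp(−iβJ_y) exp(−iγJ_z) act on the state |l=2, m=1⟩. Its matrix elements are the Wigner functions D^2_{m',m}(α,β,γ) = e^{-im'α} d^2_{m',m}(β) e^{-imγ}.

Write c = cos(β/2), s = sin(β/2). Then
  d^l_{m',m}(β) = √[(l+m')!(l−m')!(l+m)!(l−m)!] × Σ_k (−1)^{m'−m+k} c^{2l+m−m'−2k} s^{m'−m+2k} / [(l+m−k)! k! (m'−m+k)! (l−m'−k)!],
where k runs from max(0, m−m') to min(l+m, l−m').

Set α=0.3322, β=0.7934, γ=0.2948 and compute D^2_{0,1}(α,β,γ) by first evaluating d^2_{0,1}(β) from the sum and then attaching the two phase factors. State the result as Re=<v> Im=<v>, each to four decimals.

D^2_{0,1}(0.3322,0.7934,0.2948) = e^{-i·0·0.3322}·d^2_{0,1}(0.7934)·e^{-i·1·0.2948}. Compute d first:
Half-angle: c=0.922341, s=0.386377. N=√(2·2·6·1)=4.898979
Admissible k: 1..2 (factorial args all ≥0)
  k=1: (−1)^0·4.8990/(2)·0.9223^3·0.3864^1 = +0.742611
  k=2: (−1)^1·4.8990/(2)·0.9223^1·0.3864^3 = -0.130317
d^2_{0,1}(0.7934) = +0.742611 -0.130317 = +0.612294
D = (+1.000000+0.000000i)·(+0.612294)·(+0.956860-0.290548i) = +0.585880-0.177901i

Re=0.5859 Im=-0.1779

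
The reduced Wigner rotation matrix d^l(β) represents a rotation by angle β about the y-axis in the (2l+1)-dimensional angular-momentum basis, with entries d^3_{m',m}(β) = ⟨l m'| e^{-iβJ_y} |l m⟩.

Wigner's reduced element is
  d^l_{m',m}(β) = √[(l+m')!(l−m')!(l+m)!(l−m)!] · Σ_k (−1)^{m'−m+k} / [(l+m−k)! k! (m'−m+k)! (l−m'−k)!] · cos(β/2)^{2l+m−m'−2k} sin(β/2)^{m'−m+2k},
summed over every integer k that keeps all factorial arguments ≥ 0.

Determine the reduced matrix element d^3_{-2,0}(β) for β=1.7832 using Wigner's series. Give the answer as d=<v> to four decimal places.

d^3_{-2,0}(β=1.7832) via Wigner's sum:
Half-angle: c=0.628168, s=0.778078. N=√(1·120·6·6)=65.726707
The bounds max(0,m−m')=2 and min(l+m,l−m')=3 give 2 terms
  k=2: (−1)^0·65.7267/(12)·0.6282^4·0.7781^2 = +0.516309
  k=3: (−1)^1·65.7267/(12)·0.6282^2·0.7781^4 = -0.792144
d^3_{-2,0}(1.7832) = +0.516309 -0.792144 = -0.275835

d=-0.2758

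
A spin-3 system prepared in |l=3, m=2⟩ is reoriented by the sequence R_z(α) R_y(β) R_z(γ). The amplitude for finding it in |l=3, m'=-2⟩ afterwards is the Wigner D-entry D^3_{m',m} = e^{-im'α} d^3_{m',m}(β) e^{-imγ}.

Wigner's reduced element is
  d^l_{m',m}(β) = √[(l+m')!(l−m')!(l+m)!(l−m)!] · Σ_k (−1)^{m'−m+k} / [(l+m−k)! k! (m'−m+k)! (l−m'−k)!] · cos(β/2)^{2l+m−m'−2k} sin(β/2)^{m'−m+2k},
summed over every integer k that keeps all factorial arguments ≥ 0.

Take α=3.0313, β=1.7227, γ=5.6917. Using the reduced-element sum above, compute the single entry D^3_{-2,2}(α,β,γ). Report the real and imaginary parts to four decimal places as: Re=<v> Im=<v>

D^3_{-2,2}(3.0313,1.7227,5.6917) = e^{-i·-2·3.0313}·d^3_{-2,2}(1.7227)·e^{-i·2·5.6917}. Compute d first:
Half-angle: c=0.651414, s=0.758723. N=√(1·120·120·1)=120.000000
Admissible k: 4..5 (factorial args all ≥0)
  k=4: (−1)^0·120.0000/(24)·0.6514^2·0.7587^4 = +0.703098
  k=5: (−1)^1·120.0000/(120)·0.6514^0·0.7587^6 = -0.190765
d^3_{-2,2}(1.7227) = +0.703098 -0.190765 = +0.512334
Phases: e^{-i·(-2)·3.0313}=+0.975770-0.218801i, e^{-i·(2)·5.6917}=+0.378176+0.925734i ⇒ D=+0.292832+0.420399i

Re=0.2928 Im=0.4204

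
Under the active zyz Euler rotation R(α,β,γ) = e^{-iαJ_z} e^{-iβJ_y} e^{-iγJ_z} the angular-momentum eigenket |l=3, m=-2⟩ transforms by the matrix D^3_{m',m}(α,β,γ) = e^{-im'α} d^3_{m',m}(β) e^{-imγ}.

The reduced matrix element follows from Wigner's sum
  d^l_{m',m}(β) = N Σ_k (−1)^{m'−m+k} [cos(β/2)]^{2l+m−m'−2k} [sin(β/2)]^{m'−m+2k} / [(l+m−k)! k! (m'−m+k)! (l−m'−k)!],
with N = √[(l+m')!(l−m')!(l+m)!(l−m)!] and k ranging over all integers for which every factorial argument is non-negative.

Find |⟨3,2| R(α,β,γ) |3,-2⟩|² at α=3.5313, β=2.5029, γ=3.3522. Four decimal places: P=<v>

First d^3_{2,-2}(β=2.5029), then the phase factors e^{-i(2)α} and e^{-i(-2)γ}:
c=cos(2.5029/2)=0.313946, s=sin(2.5029/2)=0.949441; N=√[120·1·1·120]=120.000000
k: max(0,(-2)−(2))=0 … min(3+(-2),3−(2))=1
  k=0: (−1)^4·120.0000/(24)·0.3139^2·0.9494^4 = +0.400453
  k=1: (−1)^5·120.0000/(120)·0.3139^0·0.9494^6 = -0.732500
d^3_{2,-2}(2.5029) = +0.400453 -0.732500 = -0.332047
|D^3_{2,-2}|² = |d^3_{2,-2}(β)|² = (-0.332047)² = 0.110255 (the z-rotation phases have unit modulus)

P=0.1103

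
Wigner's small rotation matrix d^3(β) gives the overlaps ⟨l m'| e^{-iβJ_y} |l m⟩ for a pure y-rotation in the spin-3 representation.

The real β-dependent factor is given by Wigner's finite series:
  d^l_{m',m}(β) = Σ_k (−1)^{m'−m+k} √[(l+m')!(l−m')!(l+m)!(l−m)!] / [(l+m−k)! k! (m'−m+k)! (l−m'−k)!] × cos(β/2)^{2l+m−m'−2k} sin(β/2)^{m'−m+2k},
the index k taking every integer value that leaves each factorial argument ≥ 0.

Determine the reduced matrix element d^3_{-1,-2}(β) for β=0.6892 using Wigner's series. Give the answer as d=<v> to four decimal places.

d=-0.5858

d^3_{-1,-2}(β=0.6892) via Wigner's sum:
With c≡cos(β/2)=0.941211 and s≡sin(β/2)=0.337820, N=[2·24·1·120]^{1/2}=75.894664
The bounds max(0,m−m')=0 and min(l+m,l−m')=1 give 2 terms
  k=0: (−1)^1·75.8947/(24)·0.9412^5·0.3378^1 = -0.789078
  k=1: (−1)^2·75.8947/(12)·0.9412^3·0.3378^3 = +0.203305
d^3_{-1,-2}(0.6892) = -0.789078 +0.203305 = -0.585773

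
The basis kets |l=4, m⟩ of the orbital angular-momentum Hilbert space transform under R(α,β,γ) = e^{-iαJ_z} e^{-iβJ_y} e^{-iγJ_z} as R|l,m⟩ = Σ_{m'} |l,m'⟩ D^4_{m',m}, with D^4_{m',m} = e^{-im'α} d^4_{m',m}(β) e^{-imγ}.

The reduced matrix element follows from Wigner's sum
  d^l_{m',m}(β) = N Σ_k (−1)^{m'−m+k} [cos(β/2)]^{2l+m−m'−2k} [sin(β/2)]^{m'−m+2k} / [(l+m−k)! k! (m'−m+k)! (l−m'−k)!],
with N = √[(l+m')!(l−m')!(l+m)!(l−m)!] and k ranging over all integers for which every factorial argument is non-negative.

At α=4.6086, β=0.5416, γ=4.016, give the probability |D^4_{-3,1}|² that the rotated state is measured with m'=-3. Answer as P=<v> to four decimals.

P=0.0031

Split into d^4_{-3,1}(β=0.5416) × two z-phases.
c=cos(0.5416/2)=0.963557, s=sin(0.5416/2)=0.267502; N=√[1·5040·120·6]=1904.940944
k: max(0,(1)−(-3))=4 … min(4+(1),4−(-3))=5
  k=4: (−1)^0·1904.9409/(144)·0.9636^4·0.2675^4 = +0.058390
  k=5: (−1)^1·1904.9409/(240)·0.9636^2·0.2675^6 = -0.002700
d^4_{-3,1}(0.5416) = +0.058390 -0.002700 = +0.055690
|D^4_{-3,1}|² = |d^4_{-3,1}(β)|² = (+0.055690)² = 0.003101 (the z-rotation phases have unit modulus)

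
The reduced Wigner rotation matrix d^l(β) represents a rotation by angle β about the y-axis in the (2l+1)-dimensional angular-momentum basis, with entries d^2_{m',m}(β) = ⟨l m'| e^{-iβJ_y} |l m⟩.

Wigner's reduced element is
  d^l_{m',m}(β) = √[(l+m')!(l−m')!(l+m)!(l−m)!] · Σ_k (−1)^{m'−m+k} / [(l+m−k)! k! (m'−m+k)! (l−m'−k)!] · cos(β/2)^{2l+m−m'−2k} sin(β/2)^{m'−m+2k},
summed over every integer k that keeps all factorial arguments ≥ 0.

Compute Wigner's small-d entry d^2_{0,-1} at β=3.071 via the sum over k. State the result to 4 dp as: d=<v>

d^2_{0,-1}(β=3.071) via Wigner's sum:
c=cos(3.071/2)=0.035289, s=sin(3.071/2)=0.999377; N=√[2·2·1·6]=4.898979
Admissible k: 0..1 (factorial args all ≥0)
  k=0: (−1)^1·4.8990/(2)·0.0353^3·0.9994^1 = -0.000108
  k=1: (−1)^2·4.8990/(2)·0.0353^1·0.9994^3 = +0.086279
d^2_{0,-1}(3.071) = -0.000108 +0.086279 = +0.086171

d=0.0862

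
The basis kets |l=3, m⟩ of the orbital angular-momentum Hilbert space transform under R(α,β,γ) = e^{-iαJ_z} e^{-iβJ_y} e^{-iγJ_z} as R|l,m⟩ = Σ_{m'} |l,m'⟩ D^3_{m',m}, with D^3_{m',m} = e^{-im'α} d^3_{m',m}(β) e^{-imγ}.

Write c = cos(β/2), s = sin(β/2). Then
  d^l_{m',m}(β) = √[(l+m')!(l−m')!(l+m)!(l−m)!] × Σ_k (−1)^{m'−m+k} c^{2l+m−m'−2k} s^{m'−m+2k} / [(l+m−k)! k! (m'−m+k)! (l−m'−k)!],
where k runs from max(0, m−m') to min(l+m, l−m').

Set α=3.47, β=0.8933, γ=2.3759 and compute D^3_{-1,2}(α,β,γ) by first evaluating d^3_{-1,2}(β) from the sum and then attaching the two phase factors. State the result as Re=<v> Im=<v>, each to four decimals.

First d^3_{-1,2}(β=0.8933), then the phase factors e^{-i(-1)α} and e^{-i(2)γ}:
Half-angle: c=0.901899, s=0.431947. N=√(2·24·120·1)=75.894664
k: max(0,(2)−(-1))=3 … min(3+(2),3−(-1))=4
  k=3: (−1)^0·75.8947/(12)·0.9019^3·0.4319^3 = +0.373933
  k=4: (−1)^1·75.8947/(24)·0.9019^1·0.4319^5 = -0.042885
d^3_{-1,2}(0.8933) = +0.373933 -0.042885 = +0.331048
D = (-0.946557-0.322536i)·(+0.331048)·(+0.039401+0.999223i) = +0.094345-0.317320i

Re=0.0943 Im=-0.3173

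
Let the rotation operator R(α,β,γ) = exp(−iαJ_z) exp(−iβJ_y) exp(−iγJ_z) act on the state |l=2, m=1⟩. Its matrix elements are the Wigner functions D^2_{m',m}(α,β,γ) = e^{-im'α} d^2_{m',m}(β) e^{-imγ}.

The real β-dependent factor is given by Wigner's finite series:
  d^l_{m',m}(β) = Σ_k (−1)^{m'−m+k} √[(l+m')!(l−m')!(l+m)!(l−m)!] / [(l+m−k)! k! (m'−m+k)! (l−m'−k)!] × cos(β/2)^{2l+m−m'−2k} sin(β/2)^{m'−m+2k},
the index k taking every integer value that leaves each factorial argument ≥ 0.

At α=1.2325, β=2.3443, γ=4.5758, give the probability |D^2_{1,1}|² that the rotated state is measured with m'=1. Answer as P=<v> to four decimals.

Split into d^2_{1,1}(β=2.3443) × two z-phases.
With c≡cos(β/2)=0.388171 and s≡sin(β/2)=0.921587, N=[6·1·6·1]^{1/2}=6.000000
k: max(0,(1)−(1))=0 … min(2+(1),2−(1))=1
  k=0: (−1)^0·6.0000/(6)·0.3882^4·0.9216^0 = +0.022704
  k=1: (−1)^1·6.0000/(2)·0.3882^2·0.9216^2 = -0.383920
d^2_{1,1}(2.3443) = +0.022704 -0.383920 = -0.361217
|D^2_{1,1}|² = |d^2_{1,1}(β)|² = (-0.361217)² = 0.130477 (the z-rotation phases have unit modulus)

P=0.1305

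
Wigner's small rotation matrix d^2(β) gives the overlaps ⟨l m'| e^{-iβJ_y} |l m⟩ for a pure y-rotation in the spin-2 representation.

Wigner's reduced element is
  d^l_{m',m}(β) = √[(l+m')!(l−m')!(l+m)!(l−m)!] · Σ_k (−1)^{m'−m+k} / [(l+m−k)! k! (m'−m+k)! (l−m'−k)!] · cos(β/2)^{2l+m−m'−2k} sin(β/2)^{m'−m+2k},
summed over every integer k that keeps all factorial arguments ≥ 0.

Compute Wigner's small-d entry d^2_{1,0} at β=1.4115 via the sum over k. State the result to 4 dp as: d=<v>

d=-0.1918

d^2_{1,0}(β=1.4115) via Wigner's sum:
Half-angle: c=0.761125, s=0.648605. N=√(6·1·2·2)=4.898979
The bounds max(0,m−m')=0 and min(l+m,l−m')=1 give 2 terms
  k=0: (−1)^1·4.8990/(2)·0.7611^3·0.6486^1 = -0.700526
  k=1: (−1)^2·4.8990/(2)·0.7611^1·0.6486^3 = +0.508712
d^2_{1,0}(1.4115) = -0.700526 +0.508712 = -0.191814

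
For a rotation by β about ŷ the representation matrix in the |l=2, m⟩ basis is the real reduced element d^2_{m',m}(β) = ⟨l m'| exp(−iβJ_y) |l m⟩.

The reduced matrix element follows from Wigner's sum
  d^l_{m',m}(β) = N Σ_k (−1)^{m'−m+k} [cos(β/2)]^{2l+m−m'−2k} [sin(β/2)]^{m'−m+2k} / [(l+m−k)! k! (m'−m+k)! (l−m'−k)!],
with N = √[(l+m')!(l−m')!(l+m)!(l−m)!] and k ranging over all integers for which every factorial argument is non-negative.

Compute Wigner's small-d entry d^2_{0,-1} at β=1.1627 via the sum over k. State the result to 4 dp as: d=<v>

d^2_{0,-1}(β=1.1627) via Wigner's sum:
Half-angle: c=0.835722, s=0.549153. N=√(2·2·1·6)=4.898979
The bounds max(0,m−m')=0 and min(l+m,l−m')=1 give 2 terms
  k=0: (−1)^1·4.8990/(2)·0.8357^3·0.5492^1 = -0.785153
  k=1: (−1)^2·4.8990/(2)·0.8357^1·0.5492^3 = +0.339013
d^2_{0,-1}(1.1627) = -0.785153 +0.339013 = -0.446140

d=-0.4461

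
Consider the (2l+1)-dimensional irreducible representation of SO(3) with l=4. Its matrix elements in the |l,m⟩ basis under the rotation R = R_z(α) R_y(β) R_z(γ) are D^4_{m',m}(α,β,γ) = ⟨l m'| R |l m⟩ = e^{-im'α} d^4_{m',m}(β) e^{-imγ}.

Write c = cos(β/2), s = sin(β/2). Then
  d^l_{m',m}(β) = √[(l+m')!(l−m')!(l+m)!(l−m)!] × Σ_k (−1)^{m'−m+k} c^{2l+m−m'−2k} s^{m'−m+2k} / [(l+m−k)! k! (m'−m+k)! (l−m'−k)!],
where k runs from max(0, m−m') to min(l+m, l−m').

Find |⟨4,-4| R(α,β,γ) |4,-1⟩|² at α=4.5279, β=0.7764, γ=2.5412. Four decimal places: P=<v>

Split into d^4_{-4,-1}(β=0.7764) × two z-phases.
Half-angle: c=0.925592, s=0.378523. N=√(1·40320·6·120)=5387.986637
The bounds max(0,m−m')=3 and min(l+m,l−m')=3 give 1 term
  k=3: (−1)^0·5387.9866/(720)·0.9256^5·0.3785^3 = +0.275720
d^4_{-4,-1}(0.7764) = +0.275720
|D^4_{-4,-1}|² = |d^4_{-4,-1}(β)|² = (+0.275720)² = 0.076022 (the z-rotation phases have unit modulus)

P=0.0760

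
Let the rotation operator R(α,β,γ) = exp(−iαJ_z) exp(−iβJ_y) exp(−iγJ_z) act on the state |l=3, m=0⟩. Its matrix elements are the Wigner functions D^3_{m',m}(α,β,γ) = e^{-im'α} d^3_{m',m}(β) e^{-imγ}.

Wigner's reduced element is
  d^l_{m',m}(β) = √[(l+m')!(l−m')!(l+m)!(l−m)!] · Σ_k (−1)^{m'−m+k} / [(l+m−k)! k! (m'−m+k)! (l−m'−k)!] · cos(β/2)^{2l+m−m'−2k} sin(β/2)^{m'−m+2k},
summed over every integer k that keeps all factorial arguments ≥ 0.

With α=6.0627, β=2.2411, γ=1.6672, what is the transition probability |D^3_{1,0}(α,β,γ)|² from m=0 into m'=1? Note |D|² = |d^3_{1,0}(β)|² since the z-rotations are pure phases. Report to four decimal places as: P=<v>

First d^3_{1,0}(β=2.2411), then the phase factors e^{-i(1)α} and e^{-i(0)γ}:
Half-angle: c=0.435187, s=0.900340. N=√(24·2·6·6)=41.569219
k: max(0,(0)−(1))=0 … min(3+(0),3−(1))=2
  k=0: (−1)^1·41.5692/(12)·0.4352^5·0.9003^1 = -0.048683
  k=1: (−1)^2·41.5692/(4)·0.4352^3·0.9003^3 = +0.625115
  k=2: (−1)^3·41.5692/(12)·0.4352^1·0.9003^5 = -0.891866
d^3_{1,0}(2.2411) = -0.048683 +0.625115 -0.891866 = -0.315433
|D^3_{1,0}|² = |d^3_{1,0}(β)|² = (-0.315433)² = 0.099498 (the z-rotation phases have unit modulus)

P=0.0995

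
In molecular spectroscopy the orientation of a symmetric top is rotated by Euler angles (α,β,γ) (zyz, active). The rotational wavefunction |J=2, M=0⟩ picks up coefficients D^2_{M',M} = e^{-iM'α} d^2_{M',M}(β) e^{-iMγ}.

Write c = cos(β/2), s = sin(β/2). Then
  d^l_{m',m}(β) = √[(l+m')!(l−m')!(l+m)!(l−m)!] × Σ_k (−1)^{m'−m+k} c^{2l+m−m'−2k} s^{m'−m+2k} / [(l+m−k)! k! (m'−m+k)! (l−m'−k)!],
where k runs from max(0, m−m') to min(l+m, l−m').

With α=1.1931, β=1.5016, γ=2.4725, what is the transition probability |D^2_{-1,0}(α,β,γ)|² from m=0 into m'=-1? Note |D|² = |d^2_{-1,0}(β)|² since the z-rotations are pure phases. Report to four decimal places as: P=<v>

Split into d^2_{-1,0}(β=1.5016) × two z-phases.
Half-angle: c=0.731143, s=0.682224. N=√(1·6·2·2)=4.898979
The bounds max(0,m−m')=1 and min(l+m,l−m')=2 give 2 terms
  k=1: (−1)^0·4.8990/(2)·0.7311^3·0.6822^1 = +0.653146
  k=2: (−1)^1·4.8990/(2)·0.7311^1·0.6822^3 = -0.568668
d^2_{-1,0}(1.5016) = +0.653146 -0.568668 = +0.084478
|D^2_{-1,0}|² = |d^2_{-1,0}(β)|² = (+0.084478)² = 0.007136 (the z-rotation phases have unit modulus)

P=0.0071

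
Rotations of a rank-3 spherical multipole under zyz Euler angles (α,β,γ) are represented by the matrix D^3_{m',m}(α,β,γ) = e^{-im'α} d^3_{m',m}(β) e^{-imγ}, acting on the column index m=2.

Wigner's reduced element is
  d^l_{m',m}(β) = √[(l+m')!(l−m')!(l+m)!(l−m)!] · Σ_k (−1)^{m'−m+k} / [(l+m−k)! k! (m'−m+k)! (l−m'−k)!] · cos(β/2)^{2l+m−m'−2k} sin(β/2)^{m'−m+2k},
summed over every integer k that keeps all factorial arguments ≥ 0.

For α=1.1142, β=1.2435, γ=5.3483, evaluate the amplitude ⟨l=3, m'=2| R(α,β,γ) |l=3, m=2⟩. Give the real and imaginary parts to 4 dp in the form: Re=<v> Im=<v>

Re=-0.4233 Im=0.1587

D^3_{2,2}(1.1142,1.2435,5.3483) = e^{-i·2·1.1142}·d^3_{2,2}(1.2435)·e^{-i·2·5.3483}. Compute d first:
c=cos(1.2435/2)=0.812860, s=sin(1.2435/2)=0.582459; N=√[120·1·120·1]=120.000000
k: max(0,(2)−(2))=0 … min(3+(2),3−(2))=1
  k=0: (−1)^0·120.0000/(120)·0.8129^6·0.5825^0 = +0.288467
  k=1: (−1)^1·120.0000/(24)·0.8129^4·0.5825^2 = -0.740566
d^3_{2,2}(1.2435) = +0.288467 -0.740566 = -0.452099
Attach z-rotation phases: D = e^{-i(2)(1.1142)}·(-0.452099)·e^{-i(2)(5.3483)} = -0.423336+0.158683i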